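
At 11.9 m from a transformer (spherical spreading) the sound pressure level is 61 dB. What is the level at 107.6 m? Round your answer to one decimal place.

For a point source, L₂ = L₁ − 20·log₁₀(r₂/r₁).
L₂ = 61 − 20·log₁₀(107.6/11.9) = 61 − 19.125 = 41.87 dB.

41.9 dB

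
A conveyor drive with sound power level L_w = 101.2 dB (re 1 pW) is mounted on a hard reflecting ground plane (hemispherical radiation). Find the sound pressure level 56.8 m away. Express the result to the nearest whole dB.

Free-field hemispherical radiation: L_p = L_w − 10·log₁₀(2π·r²), r = 56.8 m.
2π·r² = 2.027e+04 m², 10·log₁₀ of that is 43.069 dB.
L_p = 101.2 − 43.069 = 58.13 dB.

58 dB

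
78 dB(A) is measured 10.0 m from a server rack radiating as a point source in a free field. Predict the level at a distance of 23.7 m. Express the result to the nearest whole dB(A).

71 dB(A)

Spherical spreading from a point source gives a 20·log₁₀(r₂/r₁) drop.
L₂ = 78 − 20·log₁₀(23.7/10.0) = 78 − 7.495 = 70.51 dB(A).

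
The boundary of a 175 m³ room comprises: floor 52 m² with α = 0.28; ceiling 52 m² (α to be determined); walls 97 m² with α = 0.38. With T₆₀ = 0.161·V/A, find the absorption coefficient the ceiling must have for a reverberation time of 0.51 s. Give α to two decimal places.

0.07

From T₆₀ = 0.161·V/A, the target T₆₀ = 0.51 s needs A = 0.161·175/0.51 = 55.25 m².
Absorption from the other surfaces = 52·0.28 + 97·0.38 = 51.42 m², so the ceiling must supply 3.83 m² over 52 m².
α = 3.83/52 = 0.074.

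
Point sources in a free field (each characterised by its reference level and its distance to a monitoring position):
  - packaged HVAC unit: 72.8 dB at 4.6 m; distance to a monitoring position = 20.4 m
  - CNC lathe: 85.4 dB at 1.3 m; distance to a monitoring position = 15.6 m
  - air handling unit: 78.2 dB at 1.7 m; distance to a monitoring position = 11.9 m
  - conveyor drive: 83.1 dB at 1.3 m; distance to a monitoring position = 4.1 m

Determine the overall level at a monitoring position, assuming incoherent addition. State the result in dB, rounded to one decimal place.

74.0 dB

Propagate each source to the receiver with L = L_ref − 20·log₁₀(r/r_ref), then add intensities.
packaged HVAC unit: 72.8 − 20·log₁₀(20.4/4.6) = 72.8 − 12.94 = 59.86 dB.
CNC lathe: 85.4 − 20·log₁₀(15.6/1.3) = 85.4 − 21.58 = 63.82 dB.
air handling unit: 78.2 − 20·log₁₀(11.9/1.7) = 78.2 − 16.90 = 61.30 dB.
conveyor drive: 83.1 − 20·log₁₀(4.1/1.3) = 83.1 − 9.98 = 73.12 dB.
Σ 10^(L/10) = 2.525e+07 → L_total = 10·log₁₀(2.525e+07) = 74.02 dB.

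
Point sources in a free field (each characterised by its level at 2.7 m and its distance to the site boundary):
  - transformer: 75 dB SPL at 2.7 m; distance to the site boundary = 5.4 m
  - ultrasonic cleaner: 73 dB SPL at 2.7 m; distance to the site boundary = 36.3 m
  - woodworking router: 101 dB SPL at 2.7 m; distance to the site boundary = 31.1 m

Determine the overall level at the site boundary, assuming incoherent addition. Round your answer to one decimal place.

Propagate each source to the receiver with L = L_ref − 20·log₁₀(r/r_ref), then add intensities.
transformer: 75 − 20·log₁₀(5.4/2.7) = 75 − 6.02 = 68.98 dB SPL.
ultrasonic cleaner: 73 − 20·log₁₀(36.3/2.7) = 73 − 22.57 = 50.43 dB SPL.
woodworking router: 101 − 20·log₁₀(31.1/2.7) = 101 − 21.23 = 79.77 dB SPL.
Σ 10^(L/10) = 1.029e+08 → L_total = 10·log₁₀(1.029e+08) = 80.12 dB SPL.

80.1 dB SPL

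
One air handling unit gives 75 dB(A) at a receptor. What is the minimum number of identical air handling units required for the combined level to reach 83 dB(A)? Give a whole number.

7

N identical sources give L₁ + 10·log₁₀ N, so require 10·log₁₀ N ≥ 83 − 75 = 8.0 dB.
N ≥ 10^(8.0/10) = 6.310, so N = 7.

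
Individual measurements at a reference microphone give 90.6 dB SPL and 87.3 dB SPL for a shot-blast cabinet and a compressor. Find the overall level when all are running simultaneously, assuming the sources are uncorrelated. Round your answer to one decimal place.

Incoherent sources combine by intensity addition: L_total = 10·log₁₀(Σ 10^(L_i/10)).
Σ 10^(L/10) = 10^(90.6/10) + 10^(87.3/10) = 1.685e+09.
L_total = 10·log₁₀(1.685e+09) = 92.27 dB SPL.

92.3 dB SPL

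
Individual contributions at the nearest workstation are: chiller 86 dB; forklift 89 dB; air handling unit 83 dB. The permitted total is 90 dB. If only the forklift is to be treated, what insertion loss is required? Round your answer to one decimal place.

3.0 dB

Fixed contribution from the other sources: Σ 10^(L/10) = 10^(86/10) + 10^(83/10) = 5.976e+08 (87.76 dB).
To meet 90 dB overall, the treated forklift may contribute at most 10^(90/10) − 5.976e+08 = 4.024e+08, i.e. 86.05 dB.
Required insertion loss = 89 − 86.05 = 2.95 dB.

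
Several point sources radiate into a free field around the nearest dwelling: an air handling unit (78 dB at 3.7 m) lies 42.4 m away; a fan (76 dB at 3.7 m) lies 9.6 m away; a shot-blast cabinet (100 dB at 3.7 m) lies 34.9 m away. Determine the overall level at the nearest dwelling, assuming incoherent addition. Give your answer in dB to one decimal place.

Apply inverse-square spreading to bring every level to the receiver, then sum 10^(L/10).
air handling unit: 78 − 20·log₁₀(42.4/3.7) = 78 − 21.18 = 56.82 dB.
fan: 76 − 20·log₁₀(9.6/3.7) = 76 − 8.28 = 67.72 dB.
shot-blast cabinet: 100 − 20·log₁₀(34.9/3.7) = 100 − 19.49 = 80.51 dB.
Σ 10^(L/10) = 1.188e+08 → L_total = 10·log₁₀(1.188e+08) = 80.75 dB.

80.7 dB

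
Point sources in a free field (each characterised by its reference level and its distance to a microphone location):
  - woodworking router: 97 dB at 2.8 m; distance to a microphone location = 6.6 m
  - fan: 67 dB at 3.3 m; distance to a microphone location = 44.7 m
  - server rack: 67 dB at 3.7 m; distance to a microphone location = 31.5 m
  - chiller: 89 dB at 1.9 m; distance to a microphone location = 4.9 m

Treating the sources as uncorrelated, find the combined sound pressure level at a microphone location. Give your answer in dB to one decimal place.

90.1 dB

First find each source's level at the receiver (point-source: −20·log₁₀(r/r_ref)), then combine on an intensity basis.
woodworking router: 97 − 20·log₁₀(6.6/2.8) = 97 − 7.45 = 89.55 dB.
fan: 67 − 20·log₁₀(44.7/3.3) = 67 − 22.64 = 44.36 dB.
server rack: 67 − 20·log₁₀(31.5/3.7) = 67 − 18.60 = 48.40 dB.
chiller: 89 − 20·log₁₀(4.9/1.9) = 89 − 8.23 = 80.77 dB.
Σ 10^(L/10) = 1.022e+09 → L_total = 10·log₁₀(1.022e+09) = 90.09 dB.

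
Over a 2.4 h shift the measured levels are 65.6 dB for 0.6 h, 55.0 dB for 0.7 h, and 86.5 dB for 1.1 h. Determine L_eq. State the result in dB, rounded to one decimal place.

83.1 dB

Weight each interval's intensity by its duration and average over T = 2.4 h:
Σ tᵢ·10^(Lᵢ/10) = 0.6·10^(65.6/10) + 0.7·10^(55.0/10) + 1.1·10^(86.5/10) = 4.938e+08.
L_eq = 10·log₁₀(4.938e+08/2.4) = 83.13 dB.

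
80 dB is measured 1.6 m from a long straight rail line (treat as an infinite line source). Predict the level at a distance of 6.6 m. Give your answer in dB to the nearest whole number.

74 dB

For a line source, L₂ = L₁ − 10·log₁₀(r₂/r₁).
L₂ = 80 − 10·log₁₀(6.6/1.6) = 80 − 6.154 = 73.85 dB.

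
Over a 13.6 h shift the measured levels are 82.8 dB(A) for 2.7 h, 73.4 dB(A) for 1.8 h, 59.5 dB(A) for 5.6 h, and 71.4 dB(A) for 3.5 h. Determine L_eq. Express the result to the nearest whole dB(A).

76 dB(A)

Weight each interval's intensity by its duration and average over T = 13.6 h:
Σ tᵢ·10^(Lᵢ/10) = 2.7·10^(82.8/10) + 1.8·10^(73.4/10) + 5.6·10^(59.5/10) + 3.5·10^(71.4/10) = 6.072e+08.
L_eq = 10·log₁₀(6.072e+08/13.6) = 76.50 dB(A).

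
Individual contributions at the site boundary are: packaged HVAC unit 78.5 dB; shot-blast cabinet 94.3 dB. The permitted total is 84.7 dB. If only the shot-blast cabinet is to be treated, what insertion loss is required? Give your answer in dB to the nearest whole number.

The untreated sources together contribute 10^(78.5/10) = 7.079e+07, i.e. 78.50 dB.
To meet 84.7 dB overall, the treated shot-blast cabinet may contribute at most 10^(84.7/10) − 7.079e+07 = 2.243e+08, i.e. 83.51 dB.
So the shot-blast cabinet must be reduced from 94.3 to 83.51 dB: IL = 10.79 dB.

11 dB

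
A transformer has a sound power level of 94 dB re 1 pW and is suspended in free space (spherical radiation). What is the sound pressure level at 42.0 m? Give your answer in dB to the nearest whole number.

The power spreads over a sphere of area 4π·r², so L_p = L_w − 10·log₁₀(4π·r²).
4π·r² = 2.217e+04 m², 10·log₁₀ of that is 43.457 dB.
L_p = 94 − 43.457 = 50.54 dB.

51 dB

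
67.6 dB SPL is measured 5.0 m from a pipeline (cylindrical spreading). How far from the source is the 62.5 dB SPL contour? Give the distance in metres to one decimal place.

16.2 m

For a line source L₁ − L₂ = 10·log₁₀(r₂/r₁), so r₂ = r₁·10^((L₁−L₂)/10).
r₂ = 5.0·10^((67.6−62.5)/10) = 5.0·10^(5.1/10) = 16.18 m.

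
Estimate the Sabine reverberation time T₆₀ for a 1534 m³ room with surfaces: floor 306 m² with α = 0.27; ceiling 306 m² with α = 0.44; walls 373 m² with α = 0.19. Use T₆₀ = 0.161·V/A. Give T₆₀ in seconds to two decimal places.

0.86 s

A = Σ Sᵢαᵢ = 306·0.27 + 306·0.44 + 373·0.19 = 288.13 m².
T₆₀ = 0.161 × 1534 / 288.13 = 0.857 s.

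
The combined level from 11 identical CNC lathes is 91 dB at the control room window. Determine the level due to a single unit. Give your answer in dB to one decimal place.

80.6 dB

11 equal contributions raise the level by 10·log₁₀ 11 = 10.414 dB, so each unit alone gives 91 − 10.414.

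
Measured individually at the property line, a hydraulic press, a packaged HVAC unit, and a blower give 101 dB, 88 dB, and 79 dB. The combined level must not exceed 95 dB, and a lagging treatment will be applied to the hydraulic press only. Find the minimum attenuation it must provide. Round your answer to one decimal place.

Fixed contribution from the other sources: Σ 10^(L/10) = 10^(88/10) + 10^(79/10) = 7.104e+08 (88.51 dB).
The limit corresponds to 10^(95/10) = 3.162e+09; subtracting the fixed part leaves 2.452e+09 for the hydraulic press, i.e. 93.90 dB.
So the hydraulic press must be reduced from 101 to 93.90 dB: IL = 7.10 dB.

7.1 dB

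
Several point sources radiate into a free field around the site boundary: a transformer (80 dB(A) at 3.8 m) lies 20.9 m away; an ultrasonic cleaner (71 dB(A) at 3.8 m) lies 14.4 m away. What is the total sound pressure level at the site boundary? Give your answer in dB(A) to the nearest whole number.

66 dB(A)

Propagate each source to the receiver with L = L_ref − 20·log₁₀(r/r_ref), then add intensities.
transformer: 80 − 20·log₁₀(20.9/3.8) = 80 − 14.81 = 65.19 dB(A).
ultrasonic cleaner: 71 − 20·log₁₀(14.4/3.8) = 71 − 11.57 = 59.43 dB(A).
Σ 10^(L/10) = 4.182e+06 → L_total = 10·log₁₀(4.182e+06) = 66.21 dB(A).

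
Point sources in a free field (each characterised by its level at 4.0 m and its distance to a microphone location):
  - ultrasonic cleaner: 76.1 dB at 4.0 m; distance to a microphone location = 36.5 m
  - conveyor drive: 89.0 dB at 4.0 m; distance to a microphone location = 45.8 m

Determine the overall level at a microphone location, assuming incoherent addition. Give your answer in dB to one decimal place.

First find each source's level at the receiver (point-source: −20·log₁₀(r/r_ref)), then combine on an intensity basis.
ultrasonic cleaner: 76.1 − 20·log₁₀(36.5/4.0) = 76.1 − 19.20 = 56.90 dB.
conveyor drive: 89.0 − 20·log₁₀(45.8/4.0) = 89.0 − 21.18 = 67.82 dB.
Σ 10^(L/10) = 6.548e+06 → L_total = 10·log₁₀(6.548e+06) = 68.16 dB.

68.2 dB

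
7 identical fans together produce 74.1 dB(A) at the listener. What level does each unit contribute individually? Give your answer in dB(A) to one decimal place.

For N identical incoherent sources L_total = L₁ + 10·log₁₀ N, so L₁ = 74.1 − 10·log₁₀(7) = 74.1 − 8.451.

65.6 dB(A)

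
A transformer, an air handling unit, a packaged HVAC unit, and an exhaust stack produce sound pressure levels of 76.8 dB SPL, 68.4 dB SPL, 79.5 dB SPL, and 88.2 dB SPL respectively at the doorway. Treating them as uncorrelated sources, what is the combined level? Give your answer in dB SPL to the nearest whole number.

Incoherent sources combine by intensity addition: L_total = 10·log₁₀(Σ 10^(L_i/10)).
Σ 10^(L/10) = 10^(76.8/10) + 10^(68.4/10) + 10^(79.5/10) + 10^(88.2/10) = 8.046e+08.
L_total = 10·log₁₀(8.046e+08) = 89.06 dB SPL.

89 dB SPL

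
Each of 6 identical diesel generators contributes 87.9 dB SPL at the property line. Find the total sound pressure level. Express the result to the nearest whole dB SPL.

96 dB SPL

L_total = L₁ + 10·log₁₀ N for N identical incoherent sources.
L_total = 87.9 + 10·log₁₀(6) = 87.9 + 7.782 = 95.68 dB SPL.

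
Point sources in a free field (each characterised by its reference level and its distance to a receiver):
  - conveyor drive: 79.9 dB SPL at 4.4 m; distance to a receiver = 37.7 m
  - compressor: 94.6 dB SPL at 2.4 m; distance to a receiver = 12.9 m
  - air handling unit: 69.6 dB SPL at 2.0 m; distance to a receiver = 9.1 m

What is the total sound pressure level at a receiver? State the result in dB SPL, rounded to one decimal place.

80.1 dB SPL

Apply inverse-square spreading to bring every level to the receiver, then sum 10^(L/10).
conveyor drive: 79.9 − 20·log₁₀(37.7/4.4) = 79.9 − 18.66 = 61.24 dB SPL.
compressor: 94.6 − 20·log₁₀(12.9/2.4) = 94.6 − 14.61 = 79.99 dB SPL.
air handling unit: 69.6 − 20·log₁₀(9.1/2.0) = 69.6 − 13.16 = 56.44 dB SPL.
Σ 10^(L/10) = 1.016e+08 → L_total = 10·log₁₀(1.016e+08) = 80.07 dB SPL.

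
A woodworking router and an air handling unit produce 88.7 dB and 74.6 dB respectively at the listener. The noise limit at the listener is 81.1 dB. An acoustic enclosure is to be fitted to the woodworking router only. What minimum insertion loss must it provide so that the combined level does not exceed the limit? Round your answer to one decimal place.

The untreated sources together contribute 10^(74.6/10) = 2.884e+07, i.e. 74.60 dB.
The limit corresponds to 10^(81.1/10) = 1.288e+08; subtracting the fixed part leaves 9.998e+07 for the woodworking router, i.e. 80.00 dB.
So the woodworking router must be reduced from 88.7 to 80.00 dB: IL = 8.70 dB.

8.7 dB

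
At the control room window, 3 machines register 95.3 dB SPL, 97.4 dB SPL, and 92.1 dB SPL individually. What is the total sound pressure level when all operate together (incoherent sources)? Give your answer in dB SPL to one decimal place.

100.2 dB SPL

Incoherent sources combine by intensity addition: L_total = 10·log₁₀(Σ 10^(L_i/10)).
Σ 10^(L/10) = 10^(95.3/10) + 10^(97.4/10) + 10^(92.1/10) = 1.051e+10.
L_total = 10·log₁₀(1.051e+10) = 100.21 dB SPL.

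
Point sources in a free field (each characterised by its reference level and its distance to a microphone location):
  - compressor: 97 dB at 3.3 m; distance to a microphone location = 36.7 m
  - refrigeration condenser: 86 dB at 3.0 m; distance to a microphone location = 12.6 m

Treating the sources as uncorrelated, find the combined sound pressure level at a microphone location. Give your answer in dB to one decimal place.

Apply inverse-square spreading to bring every level to the receiver, then sum 10^(L/10).
compressor: 97 − 20·log₁₀(36.7/3.3) = 97 − 20.92 = 76.08 dB.
refrigeration condenser: 86 − 20·log₁₀(12.6/3.0) = 86 − 12.46 = 73.54 dB.
Σ 10^(L/10) = 6.309e+07 → L_total = 10·log₁₀(6.309e+07) = 78.00 dB.

78.0 dB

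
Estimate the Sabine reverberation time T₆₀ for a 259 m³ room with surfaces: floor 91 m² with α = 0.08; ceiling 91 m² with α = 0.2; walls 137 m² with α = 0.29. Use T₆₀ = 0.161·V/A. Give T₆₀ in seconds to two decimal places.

Total absorption A = 91·0.08 + 91·0.2 + 137·0.29 = 65.21 m² sabins.
T₆₀ = 0.161 × 259 / 65.21 = 0.639 s.

0.64 s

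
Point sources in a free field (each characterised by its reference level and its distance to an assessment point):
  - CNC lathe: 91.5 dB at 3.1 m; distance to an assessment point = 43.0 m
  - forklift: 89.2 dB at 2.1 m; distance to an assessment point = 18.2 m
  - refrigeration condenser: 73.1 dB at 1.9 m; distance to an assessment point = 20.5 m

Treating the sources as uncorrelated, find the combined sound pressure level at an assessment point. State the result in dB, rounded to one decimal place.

72.7 dB

Apply inverse-square spreading to bring every level to the receiver, then sum 10^(L/10).
CNC lathe: 91.5 − 20·log₁₀(43.0/3.1) = 91.5 − 22.84 = 68.66 dB.
forklift: 89.2 − 20·log₁₀(18.2/2.1) = 89.2 − 18.76 = 70.44 dB.
refrigeration condenser: 73.1 − 20·log₁₀(20.5/1.9) = 73.1 − 20.66 = 52.44 dB.
Σ 10^(L/10) = 1.859e+07 → L_total = 10·log₁₀(1.859e+07) = 72.69 dB.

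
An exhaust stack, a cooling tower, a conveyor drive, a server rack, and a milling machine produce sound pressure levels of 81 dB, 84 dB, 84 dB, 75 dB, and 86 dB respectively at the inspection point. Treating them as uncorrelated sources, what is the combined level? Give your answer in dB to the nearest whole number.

90 dB

Incoherent sources combine by intensity addition: L_total = 10·log₁₀(Σ 10^(L_i/10)).
Σ 10^(L/10) = 10^(81/10) + 10^(84/10) + 10^(84/10) + 10^(75/10) + 10^(86/10) = 1.058e+09.
L_total = 10·log₁₀(1.058e+09) = 90.24 dB.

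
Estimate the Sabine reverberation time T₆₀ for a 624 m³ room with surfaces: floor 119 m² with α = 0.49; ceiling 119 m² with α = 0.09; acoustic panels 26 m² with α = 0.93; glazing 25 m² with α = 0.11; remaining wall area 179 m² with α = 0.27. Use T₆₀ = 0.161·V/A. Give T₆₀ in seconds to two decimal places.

Summing Sᵢαᵢ: 119·0.49 + 119·0.09 + 26·0.93 + 25·0.11 + 179·0.27 = 144.28 m².
T₆₀ = 0.161 × 624 / 144.28 = 0.696 s.

0.70 s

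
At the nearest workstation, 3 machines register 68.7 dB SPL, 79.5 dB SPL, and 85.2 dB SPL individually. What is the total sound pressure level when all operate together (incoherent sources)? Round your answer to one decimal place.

Incoherent sources combine by intensity addition: L_total = 10·log₁₀(Σ 10^(L_i/10)).
Σ 10^(L/10) = 10^(68.7/10) + 10^(79.5/10) + 10^(85.2/10) = 4.277e+08.
L_total = 10·log₁₀(4.277e+08) = 86.31 dB SPL.

86.3 dB SPL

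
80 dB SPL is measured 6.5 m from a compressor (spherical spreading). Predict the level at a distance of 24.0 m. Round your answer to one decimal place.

Spherical spreading from a point source gives a 20·log₁₀(r₂/r₁) drop.
L₂ = 80 − 20·log₁₀(24.0/6.5) = 80 − 11.346 = 68.65 dB SPL.

68.7 dB SPL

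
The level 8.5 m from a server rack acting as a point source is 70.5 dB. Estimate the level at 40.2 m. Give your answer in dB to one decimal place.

Point-source attenuation: ΔL = 20·log₁₀(r₂/r₁) = 20·log₁₀(40.2/8.5) = 13.496 dB.
L₂ = 70.5 − 20·log₁₀(40.2/8.5) = 70.5 − 13.496 = 57.00 dB.

57.0 dB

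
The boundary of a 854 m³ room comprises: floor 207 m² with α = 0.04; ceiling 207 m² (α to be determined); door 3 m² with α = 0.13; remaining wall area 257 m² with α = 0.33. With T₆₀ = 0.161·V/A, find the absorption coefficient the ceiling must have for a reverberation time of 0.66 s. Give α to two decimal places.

Required total absorption A = 0.161·854/0.66 = 208.32 m².
Absorption from the other surfaces = 207·0.04 + 3·0.13 + 257·0.33 = 93.48 m², so the ceiling must supply 114.84 m² over 207 m².
α = 114.84/207 = 0.555.

0.55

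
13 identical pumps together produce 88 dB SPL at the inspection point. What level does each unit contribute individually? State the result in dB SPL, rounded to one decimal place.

For N identical incoherent sources L_total = L₁ + 10·log₁₀ N, so L₁ = 88 − 10·log₁₀(13) = 88 − 11.139.

76.9 dB SPL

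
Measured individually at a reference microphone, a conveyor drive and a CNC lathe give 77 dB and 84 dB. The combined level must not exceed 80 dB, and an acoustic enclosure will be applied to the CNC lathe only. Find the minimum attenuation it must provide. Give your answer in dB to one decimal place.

Everything except the CNC lathe sums to 10^(77/10) = 5.012e+07 in linear terms, 77.00 dB.
The limit corresponds to 10^(80/10) = 1.000e+08; subtracting the fixed part leaves 4.988e+07 for the CNC lathe, i.e. 76.98 dB.
Required insertion loss = 84 − 76.98 = 7.02 dB.

7.0 dB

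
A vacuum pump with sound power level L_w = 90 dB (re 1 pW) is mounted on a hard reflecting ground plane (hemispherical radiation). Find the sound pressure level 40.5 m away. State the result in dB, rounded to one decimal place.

Free-field hemispherical radiation: L_p = L_w − 10·log₁₀(2π·r²), r = 40.5 m.
2π·r² = 1.031e+04 m², 10·log₁₀ of that is 40.131 dB.
L_p = 90 − 40.131 = 49.87 dB.

49.9 dB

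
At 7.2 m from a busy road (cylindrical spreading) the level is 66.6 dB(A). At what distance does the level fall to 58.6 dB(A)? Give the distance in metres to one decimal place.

45.4 m

The 8.0 dB drop corresponds to a distance ratio of 10^(8.0/10) for a line source.
r₂ = 7.2·10^((66.6−58.6)/10) = 7.2·10^(8.0/10) = 45.43 m.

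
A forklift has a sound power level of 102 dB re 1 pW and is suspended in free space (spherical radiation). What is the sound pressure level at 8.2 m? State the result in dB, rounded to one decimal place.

The power spreads over a sphere of area 4π·r², so L_p = L_w − 10·log₁₀(4π·r²).
4π·r² = 845 m², 10·log₁₀ of that is 29.268 dB.
L_p = 102 − 29.268 = 72.73 dB.

72.7 dB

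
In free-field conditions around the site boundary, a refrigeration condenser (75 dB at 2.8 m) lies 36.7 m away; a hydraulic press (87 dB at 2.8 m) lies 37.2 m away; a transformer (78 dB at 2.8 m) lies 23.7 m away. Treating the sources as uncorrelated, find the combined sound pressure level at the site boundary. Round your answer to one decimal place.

65.9 dB

Propagate each source to the receiver with L = L_ref − 20·log₁₀(r/r_ref), then add intensities.
refrigeration condenser: 75 − 20·log₁₀(36.7/2.8) = 75 − 22.35 = 52.65 dB.
hydraulic press: 87 − 20·log₁₀(37.2/2.8) = 87 − 22.47 = 64.53 dB.
transformer: 78 − 20·log₁₀(23.7/2.8) = 78 − 18.55 = 59.45 dB.
Σ 10^(L/10) = 3.904e+06 → L_total = 10·log₁₀(3.904e+06) = 65.92 dB.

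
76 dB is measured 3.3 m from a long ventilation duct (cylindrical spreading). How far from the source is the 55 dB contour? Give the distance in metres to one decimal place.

415.4 m

For a line source L₁ − L₂ = 10·log₁₀(r₂/r₁), so r₂ = r₁·10^((L₁−L₂)/10).
r₂ = 3.3·10^((76−55)/10) = 3.3·10^(21.0/10) = 415.45 m.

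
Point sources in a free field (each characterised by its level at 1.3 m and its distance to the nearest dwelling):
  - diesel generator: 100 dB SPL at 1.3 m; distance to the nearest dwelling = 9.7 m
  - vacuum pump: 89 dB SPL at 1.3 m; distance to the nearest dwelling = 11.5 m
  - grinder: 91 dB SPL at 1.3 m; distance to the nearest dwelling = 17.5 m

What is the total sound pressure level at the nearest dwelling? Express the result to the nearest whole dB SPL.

First find each source's level at the receiver (point-source: −20·log₁₀(r/r_ref)), then combine on an intensity basis.
diesel generator: 100 − 20·log₁₀(9.7/1.3) = 100 − 17.46 = 82.54 dB SPL.
vacuum pump: 89 − 20·log₁₀(11.5/1.3) = 89 − 18.94 = 70.06 dB SPL.
grinder: 91 − 20·log₁₀(17.5/1.3) = 91 − 22.58 = 68.42 dB SPL.
Σ 10^(L/10) = 1.967e+08 → L_total = 10·log₁₀(1.967e+08) = 82.94 dB SPL.

83 dB SPL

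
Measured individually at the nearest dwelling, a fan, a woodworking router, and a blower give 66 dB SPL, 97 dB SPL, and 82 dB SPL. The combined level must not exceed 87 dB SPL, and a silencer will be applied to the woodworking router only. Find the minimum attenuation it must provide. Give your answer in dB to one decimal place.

11.7 dB

The untreated sources together contribute 10^(66/10) + 10^(82/10) = 1.625e+08, i.e. 82.11 dB SPL.
The limit corresponds to 10^(87/10) = 5.012e+08; subtracting the fixed part leaves 3.387e+08 for the woodworking router, i.e. 85.30 dB SPL.
Required insertion loss = 97 − 85.30 = 11.70 dB.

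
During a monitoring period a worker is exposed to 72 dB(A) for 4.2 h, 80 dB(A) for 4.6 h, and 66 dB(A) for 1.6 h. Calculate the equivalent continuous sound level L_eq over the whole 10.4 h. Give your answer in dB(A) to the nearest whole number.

The energy average is taken in the linear domain: L_eq = 10·log₁₀[(Σ tᵢ·10^(Lᵢ/10))/T], T = 10.4 h.
Σ tᵢ·10^(Lᵢ/10) = 4.2·10^(72/10) + 4.6·10^(80/10) + 1.6·10^(66/10) = 5.329e+08.
L_eq = 10·log₁₀(5.329e+08/10.4) = 77.10 dB(A).

77 dB(A)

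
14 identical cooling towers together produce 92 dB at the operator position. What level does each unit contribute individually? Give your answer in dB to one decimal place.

80.5 dB

14 equal contributions raise the level by 10·log₁₀ 14 = 11.461 dB, so each unit alone gives 92 − 11.461.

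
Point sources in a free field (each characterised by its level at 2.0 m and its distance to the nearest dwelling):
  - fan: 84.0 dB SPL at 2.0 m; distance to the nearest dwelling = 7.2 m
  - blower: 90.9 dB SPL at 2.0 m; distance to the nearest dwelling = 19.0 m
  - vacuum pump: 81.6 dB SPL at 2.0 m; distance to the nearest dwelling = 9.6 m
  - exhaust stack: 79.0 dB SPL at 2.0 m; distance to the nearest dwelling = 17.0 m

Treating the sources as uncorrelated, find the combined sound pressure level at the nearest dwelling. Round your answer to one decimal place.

First find each source's level at the receiver (point-source: −20·log₁₀(r/r_ref)), then combine on an intensity basis.
fan: 84.0 − 20·log₁₀(7.2/2.0) = 84.0 − 11.13 = 72.87 dB SPL.
blower: 90.9 − 20·log₁₀(19.0/2.0) = 90.9 − 19.55 = 71.35 dB SPL.
vacuum pump: 81.6 − 20·log₁₀(9.6/2.0) = 81.6 − 13.62 = 67.98 dB SPL.
exhaust stack: 79.0 − 20·log₁₀(17.0/2.0) = 79.0 − 18.59 = 60.41 dB SPL.
Σ 10^(L/10) = 4.039e+07 → L_total = 10·log₁₀(4.039e+07) = 76.06 dB SPL.

76.1 dB SPL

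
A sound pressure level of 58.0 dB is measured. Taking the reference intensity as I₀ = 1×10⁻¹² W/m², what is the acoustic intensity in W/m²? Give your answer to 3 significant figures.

6.31e-07 W/m²

I = I₀·10^(L/10) = 10⁻¹² × 10^(58.0/10) = 10^(-6.200).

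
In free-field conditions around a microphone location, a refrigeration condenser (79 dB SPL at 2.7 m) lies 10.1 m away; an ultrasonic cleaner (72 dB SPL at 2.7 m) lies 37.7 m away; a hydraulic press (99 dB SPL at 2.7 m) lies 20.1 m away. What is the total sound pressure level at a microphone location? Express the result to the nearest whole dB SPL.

82 dB SPL

Apply inverse-square spreading to bring every level to the receiver, then sum 10^(L/10).
refrigeration condenser: 79 − 20·log₁₀(10.1/2.7) = 79 − 11.46 = 67.54 dB SPL.
ultrasonic cleaner: 72 − 20·log₁₀(37.7/2.7) = 72 − 22.90 = 49.10 dB SPL.
hydraulic press: 99 − 20·log₁₀(20.1/2.7) = 99 − 17.44 = 81.56 dB SPL.
Σ 10^(L/10) = 1.491e+08 → L_total = 10·log₁₀(1.491e+08) = 81.73 dB SPL.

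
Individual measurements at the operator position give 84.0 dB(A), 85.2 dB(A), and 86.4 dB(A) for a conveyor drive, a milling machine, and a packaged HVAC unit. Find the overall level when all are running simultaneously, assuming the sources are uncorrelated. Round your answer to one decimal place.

For uncorrelated sources the intensities add, so convert each level to linear form, sum, and take 10·log₁₀ of the total.
Σ 10^(L/10) = 10^(84.0/10) + 10^(85.2/10) + 10^(86.4/10) = 1.019e+09.
L_total = 10·log₁₀(1.019e+09) = 90.08 dB(A).

90.1 dB(A)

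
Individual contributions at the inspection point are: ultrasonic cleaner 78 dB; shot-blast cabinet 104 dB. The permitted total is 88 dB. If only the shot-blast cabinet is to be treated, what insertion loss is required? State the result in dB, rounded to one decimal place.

16.5 dB

Everything except the shot-blast cabinet sums to 10^(78/10) = 6.310e+07 in linear terms, 78.00 dB.
The limit corresponds to 10^(88/10) = 6.310e+08; subtracting the fixed part leaves 5.679e+08 for the shot-blast cabinet, i.e. 87.54 dB.
So the shot-blast cabinet must be reduced from 104 to 87.54 dB: IL = 16.46 dB.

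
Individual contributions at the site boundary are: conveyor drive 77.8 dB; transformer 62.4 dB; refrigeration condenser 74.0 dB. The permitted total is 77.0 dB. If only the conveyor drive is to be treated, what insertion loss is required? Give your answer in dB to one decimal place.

The untreated sources together contribute 10^(62.4/10) + 10^(74.0/10) = 2.686e+07, i.e. 74.29 dB.
To meet 77.0 dB overall, the treated conveyor drive may contribute at most 10^(77.0/10) − 2.686e+07 = 2.326e+07, i.e. 73.67 dB.
So the conveyor drive must be reduced from 77.8 to 73.67 dB: IL = 4.13 dB.

4.1 dB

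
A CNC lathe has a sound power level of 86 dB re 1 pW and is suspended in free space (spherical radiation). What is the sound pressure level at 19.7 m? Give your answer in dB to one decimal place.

49.1 dB

The power spreads over a sphere of area 4π·r², so L_p = L_w − 10·log₁₀(4π·r²).
4π·r² = 4877 m², 10·log₁₀ of that is 36.881 dB.
L_p = 86 − 36.881 = 49.12 dB.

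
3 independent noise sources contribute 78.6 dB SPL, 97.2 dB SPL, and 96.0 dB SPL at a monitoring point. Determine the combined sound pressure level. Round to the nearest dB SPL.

100 dB SPL

For uncorrelated sources the intensities add, so convert each level to linear form, sum, and take 10·log₁₀ of the total.
Σ 10^(L/10) = 10^(78.6/10) + 10^(97.2/10) + 10^(96.0/10) = 9.302e+09.
L_total = 10·log₁₀(9.302e+09) = 99.69 dB SPL.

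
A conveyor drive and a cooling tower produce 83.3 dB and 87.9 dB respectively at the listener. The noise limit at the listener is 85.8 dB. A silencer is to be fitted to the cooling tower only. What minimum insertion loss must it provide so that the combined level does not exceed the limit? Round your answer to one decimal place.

Fixed contribution from the other source: Σ 10^(L/10) = 10^(83.3/10) = 2.138e+08 (83.30 dB).
The limit corresponds to 10^(85.8/10) = 3.802e+08; subtracting the fixed part leaves 1.664e+08 for the cooling tower, i.e. 82.21 dB.
So the cooling tower must be reduced from 87.9 to 82.21 dB: IL = 5.69 dB.

5.7 dB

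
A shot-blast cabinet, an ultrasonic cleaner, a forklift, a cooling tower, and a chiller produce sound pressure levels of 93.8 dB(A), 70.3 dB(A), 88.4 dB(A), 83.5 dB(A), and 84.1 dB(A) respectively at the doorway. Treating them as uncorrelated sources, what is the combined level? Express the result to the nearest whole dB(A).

For uncorrelated sources the intensities add, so convert each level to linear form, sum, and take 10·log₁₀ of the total.
Σ 10^(L/10) = 10^(93.8/10) + 10^(70.3/10) + 10^(88.4/10) + 10^(83.5/10) + 10^(84.1/10) = 3.582e+09.
L_total = 10·log₁₀(3.582e+09) = 95.54 dB(A).

96 dB(A)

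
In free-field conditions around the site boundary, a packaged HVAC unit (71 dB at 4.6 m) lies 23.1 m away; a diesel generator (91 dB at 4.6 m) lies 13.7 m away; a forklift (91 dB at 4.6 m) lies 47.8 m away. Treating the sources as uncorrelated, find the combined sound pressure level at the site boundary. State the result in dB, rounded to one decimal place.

Apply inverse-square spreading to bring every level to the receiver, then sum 10^(L/10).
packaged HVAC unit: 71 − 20·log₁₀(23.1/4.6) = 71 − 14.02 = 56.98 dB.
diesel generator: 91 − 20·log₁₀(13.7/4.6) = 91 − 9.48 = 81.52 dB.
forklift: 91 − 20·log₁₀(47.8/4.6) = 91 − 20.33 = 70.67 dB.
Σ 10^(L/10) = 1.541e+08 → L_total = 10·log₁₀(1.541e+08) = 81.88 dB.

81.9 dB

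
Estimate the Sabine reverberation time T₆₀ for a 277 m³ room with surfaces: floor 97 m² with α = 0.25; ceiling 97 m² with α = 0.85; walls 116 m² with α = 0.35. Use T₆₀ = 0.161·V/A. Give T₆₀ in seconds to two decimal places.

Total absorption A = 97·0.25 + 97·0.85 + 116·0.35 = 147.30 m² sabins.
T₆₀ = 0.161·V/A = 0.161·277/147.30 = 0.303 s.

0.30 s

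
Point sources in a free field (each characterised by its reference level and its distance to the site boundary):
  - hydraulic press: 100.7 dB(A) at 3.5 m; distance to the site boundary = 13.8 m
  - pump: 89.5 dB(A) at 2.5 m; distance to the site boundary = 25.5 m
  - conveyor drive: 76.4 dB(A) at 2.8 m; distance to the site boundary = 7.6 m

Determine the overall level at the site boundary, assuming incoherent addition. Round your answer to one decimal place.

Apply inverse-square spreading to bring every level to the receiver, then sum 10^(L/10).
hydraulic press: 100.7 − 20·log₁₀(13.8/3.5) = 100.7 − 11.92 = 88.78 dB(A).
pump: 89.5 − 20·log₁₀(25.5/2.5) = 89.5 − 20.17 = 69.33 dB(A).
conveyor drive: 76.4 − 20·log₁₀(7.6/2.8) = 76.4 − 8.67 = 67.73 dB(A).
Σ 10^(L/10) = 7.702e+08 → L_total = 10·log₁₀(7.702e+08) = 88.87 dB(A).

88.9 dB(A)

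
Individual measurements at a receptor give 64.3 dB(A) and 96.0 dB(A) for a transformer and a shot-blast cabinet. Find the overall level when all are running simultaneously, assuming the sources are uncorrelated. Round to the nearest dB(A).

96 dB(A)

For uncorrelated sources the intensities add, so convert each level to linear form, sum, and take 10·log₁₀ of the total.
Σ 10^(L/10) = 10^(64.3/10) + 10^(96.0/10) = 3.984e+09.
L_total = 10·log₁₀(3.984e+09) = 96.00 dB(A).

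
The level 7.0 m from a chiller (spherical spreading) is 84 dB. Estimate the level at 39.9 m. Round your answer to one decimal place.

Spherical spreading from a point source gives a 20·log₁₀(r₂/r₁) drop.
L₂ = 84 − 20·log₁₀(39.9/7.0) = 84 − 15.117 = 68.88 dB.

68.9 dB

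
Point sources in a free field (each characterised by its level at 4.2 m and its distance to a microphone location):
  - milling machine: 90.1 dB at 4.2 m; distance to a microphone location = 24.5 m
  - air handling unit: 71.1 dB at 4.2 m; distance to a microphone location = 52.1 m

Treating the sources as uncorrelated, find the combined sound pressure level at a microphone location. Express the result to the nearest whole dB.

75 dB

Apply inverse-square spreading to bring every level to the receiver, then sum 10^(L/10).
milling machine: 90.1 − 20·log₁₀(24.5/4.2) = 90.1 − 15.32 = 74.78 dB.
air handling unit: 71.1 − 20·log₁₀(52.1/4.2) = 71.1 − 21.87 = 49.23 dB.
Σ 10^(L/10) = 3.016e+07 → L_total = 10·log₁₀(3.016e+07) = 74.79 dB.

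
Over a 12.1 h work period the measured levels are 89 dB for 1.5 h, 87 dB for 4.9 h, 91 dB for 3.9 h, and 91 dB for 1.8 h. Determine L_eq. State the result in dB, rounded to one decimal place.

Weight each interval's intensity by its duration and average over T = 12.1 h:
Σ tᵢ·10^(Lᵢ/10) = 1.5·10^(89/10) + 4.9·10^(87/10) + 3.9·10^(91/10) + 1.8·10^(91/10) = 1.082e+10.
L_eq = 10·log₁₀(1.082e+10/12.1) = 89.52 dB.

89.5 dB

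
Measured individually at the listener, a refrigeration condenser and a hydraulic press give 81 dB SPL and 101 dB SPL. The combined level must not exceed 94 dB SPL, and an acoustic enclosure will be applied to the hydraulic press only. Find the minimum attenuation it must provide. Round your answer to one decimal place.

The untreated sources together contribute 10^(81/10) = 1.259e+08, i.e. 81.00 dB SPL.
To meet 94 dB SPL overall, the treated hydraulic press may contribute at most 10^(94/10) − 1.259e+08 = 2.386e+09, i.e. 93.78 dB SPL.
So the hydraulic press must be reduced from 101 to 93.78 dB SPL: IL = 7.22 dB.

7.2 dB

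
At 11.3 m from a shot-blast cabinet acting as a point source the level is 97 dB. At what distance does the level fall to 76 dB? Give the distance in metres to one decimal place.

Point-source spreading drops the level by 20·log₁₀(r₂/r₁); inverting, r₂/r₁ = 10^(ΔL/20).
r₂ = 11.3·10^((97−76)/20) = 11.3·10^(21.0/20) = 126.79 m.

126.8 m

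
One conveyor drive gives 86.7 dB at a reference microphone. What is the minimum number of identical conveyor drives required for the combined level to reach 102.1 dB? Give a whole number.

Need L₁ + 10·log₁₀ N ≥ 102.1, i.e. log₁₀ N ≥ 1.54.
N ≥ 10^(15.4/10) = 34.674, so N = 35.

35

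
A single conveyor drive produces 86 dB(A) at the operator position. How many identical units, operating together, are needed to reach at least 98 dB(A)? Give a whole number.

16

The shortfall is 98 − 86 = 12.0 dB, and N units add 10·log₁₀ N, so need 10·log₁₀ N ≥ 12.0.
N ≥ 10^(12.0/10) = 15.849, so N = 16.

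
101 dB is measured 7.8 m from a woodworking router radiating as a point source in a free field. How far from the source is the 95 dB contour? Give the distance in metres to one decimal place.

15.6 m

Point-source spreading drops the level by 20·log₁₀(r₂/r₁); inverting, r₂/r₁ = 10^(ΔL/20).
r₂ = 7.8·10^((101−95)/20) = 7.8·10^(6.0/20) = 15.56 m.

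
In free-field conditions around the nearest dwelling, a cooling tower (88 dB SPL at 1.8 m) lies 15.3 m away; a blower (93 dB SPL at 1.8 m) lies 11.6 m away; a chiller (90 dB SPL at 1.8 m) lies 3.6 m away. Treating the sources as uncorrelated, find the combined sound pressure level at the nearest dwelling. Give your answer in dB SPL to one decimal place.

84.9 dB SPL

First find each source's level at the receiver (point-source: −20·log₁₀(r/r_ref)), then combine on an intensity basis.
cooling tower: 88 − 20·log₁₀(15.3/1.8) = 88 − 18.59 = 69.41 dB SPL.
blower: 93 − 20·log₁₀(11.6/1.8) = 93 − 16.18 = 76.82 dB SPL.
chiller: 90 − 20·log₁₀(3.6/1.8) = 90 − 6.02 = 83.98 dB SPL.
Σ 10^(L/10) = 3.068e+08 → L_total = 10·log₁₀(3.068e+08) = 84.87 dB SPL.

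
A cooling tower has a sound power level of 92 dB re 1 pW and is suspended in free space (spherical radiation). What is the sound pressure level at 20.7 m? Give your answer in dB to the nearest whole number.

The power spreads over a sphere of area 4π·r², so L_p = L_w − 10·log₁₀(4π·r²).
4π·r² = 5385 m², 10·log₁₀ of that is 37.312 dB.
L_p = 92 − 37.312 = 54.69 dB.

55 dB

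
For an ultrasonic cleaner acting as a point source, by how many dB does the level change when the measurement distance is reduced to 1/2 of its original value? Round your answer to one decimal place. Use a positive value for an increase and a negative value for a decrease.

+6.0 dB

Point-source spreading: ΔL = −20·log₁₀(r₂/r₁).
ΔL = −20·log₁₀(0.5) = +6.02 dB.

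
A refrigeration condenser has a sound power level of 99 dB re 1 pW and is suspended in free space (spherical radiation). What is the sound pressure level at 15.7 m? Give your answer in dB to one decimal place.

Free-field spherical radiation: L_p = L_w − 10·log₁₀(4π·r²), r = 15.7 m.
4π·r² = 3097 m², 10·log₁₀ of that is 34.910 dB.
L_p = 99 − 34.910 = 64.09 dB.

64.1 dB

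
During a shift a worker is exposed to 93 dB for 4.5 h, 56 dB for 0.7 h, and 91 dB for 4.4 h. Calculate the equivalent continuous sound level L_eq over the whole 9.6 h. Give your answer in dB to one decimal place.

Weight each interval's intensity by its duration and average over T = 9.6 h:
Σ tᵢ·10^(Lᵢ/10) = 4.5·10^(93/10) + 0.7·10^(56/10) + 4.4·10^(91/10) = 1.452e+10.
L_eq = 10·log₁₀(1.452e+10/9.6) = 91.80 dB.

91.8 dB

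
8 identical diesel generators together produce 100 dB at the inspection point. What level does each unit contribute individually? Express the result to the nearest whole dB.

For N identical incoherent sources L_total = L₁ + 10·log₁₀ N, so L₁ = 100 − 10·log₁₀(8) = 100 − 9.031.

91 dB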